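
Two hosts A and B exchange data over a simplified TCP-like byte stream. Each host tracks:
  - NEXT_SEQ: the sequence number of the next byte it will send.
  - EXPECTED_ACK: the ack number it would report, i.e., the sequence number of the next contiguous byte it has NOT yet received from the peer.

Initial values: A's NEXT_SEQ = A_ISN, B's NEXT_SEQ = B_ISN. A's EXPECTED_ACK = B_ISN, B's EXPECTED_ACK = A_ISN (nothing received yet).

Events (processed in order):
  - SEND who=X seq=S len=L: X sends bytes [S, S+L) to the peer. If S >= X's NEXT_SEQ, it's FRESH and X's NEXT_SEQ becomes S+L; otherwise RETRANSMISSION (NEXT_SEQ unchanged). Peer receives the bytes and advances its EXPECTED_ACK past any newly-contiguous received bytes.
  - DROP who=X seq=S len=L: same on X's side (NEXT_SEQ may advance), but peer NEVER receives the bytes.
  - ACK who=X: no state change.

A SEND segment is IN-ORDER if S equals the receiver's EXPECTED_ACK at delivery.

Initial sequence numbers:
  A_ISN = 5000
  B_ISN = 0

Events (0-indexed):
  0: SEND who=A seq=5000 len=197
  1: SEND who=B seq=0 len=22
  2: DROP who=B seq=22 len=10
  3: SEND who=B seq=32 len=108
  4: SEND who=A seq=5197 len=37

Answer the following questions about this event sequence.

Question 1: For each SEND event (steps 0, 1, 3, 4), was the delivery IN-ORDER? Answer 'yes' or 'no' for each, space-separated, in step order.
Step 0: SEND seq=5000 -> in-order
Step 1: SEND seq=0 -> in-order
Step 3: SEND seq=32 -> out-of-order
Step 4: SEND seq=5197 -> in-order

Answer: yes yes no yes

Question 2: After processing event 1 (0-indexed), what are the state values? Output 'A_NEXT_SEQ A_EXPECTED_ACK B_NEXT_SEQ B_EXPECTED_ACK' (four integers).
After event 0: A_seq=5197 A_ack=0 B_seq=0 B_ack=5197
After event 1: A_seq=5197 A_ack=22 B_seq=22 B_ack=5197

5197 22 22 5197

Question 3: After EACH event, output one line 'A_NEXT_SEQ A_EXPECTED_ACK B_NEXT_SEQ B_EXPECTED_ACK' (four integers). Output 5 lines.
5197 0 0 5197
5197 22 22 5197
5197 22 32 5197
5197 22 140 5197
5234 22 140 5234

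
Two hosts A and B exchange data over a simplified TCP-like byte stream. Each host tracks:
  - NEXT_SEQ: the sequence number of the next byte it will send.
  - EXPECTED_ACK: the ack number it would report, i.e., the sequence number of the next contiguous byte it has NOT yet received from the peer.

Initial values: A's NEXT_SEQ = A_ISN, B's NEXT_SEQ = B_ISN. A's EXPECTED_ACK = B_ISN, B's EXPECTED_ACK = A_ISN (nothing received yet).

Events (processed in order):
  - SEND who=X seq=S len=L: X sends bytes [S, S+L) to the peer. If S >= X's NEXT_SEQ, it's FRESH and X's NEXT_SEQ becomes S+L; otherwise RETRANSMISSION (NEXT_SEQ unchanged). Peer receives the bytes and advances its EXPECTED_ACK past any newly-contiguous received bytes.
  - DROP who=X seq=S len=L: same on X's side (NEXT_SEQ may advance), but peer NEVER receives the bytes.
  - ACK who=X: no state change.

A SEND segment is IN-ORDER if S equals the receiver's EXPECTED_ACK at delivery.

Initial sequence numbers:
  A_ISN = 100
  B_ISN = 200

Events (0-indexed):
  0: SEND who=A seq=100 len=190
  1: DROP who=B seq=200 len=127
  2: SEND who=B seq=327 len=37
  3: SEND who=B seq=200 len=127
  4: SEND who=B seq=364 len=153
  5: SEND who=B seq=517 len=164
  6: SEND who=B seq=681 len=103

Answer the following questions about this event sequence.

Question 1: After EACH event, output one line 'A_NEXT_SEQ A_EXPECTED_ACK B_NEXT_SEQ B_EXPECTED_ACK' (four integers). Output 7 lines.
290 200 200 290
290 200 327 290
290 200 364 290
290 364 364 290
290 517 517 290
290 681 681 290
290 784 784 290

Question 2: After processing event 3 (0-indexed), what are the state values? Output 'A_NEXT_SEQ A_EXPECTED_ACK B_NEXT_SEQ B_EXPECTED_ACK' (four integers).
After event 0: A_seq=290 A_ack=200 B_seq=200 B_ack=290
After event 1: A_seq=290 A_ack=200 B_seq=327 B_ack=290
After event 2: A_seq=290 A_ack=200 B_seq=364 B_ack=290
After event 3: A_seq=290 A_ack=364 B_seq=364 B_ack=290

290 364 364 290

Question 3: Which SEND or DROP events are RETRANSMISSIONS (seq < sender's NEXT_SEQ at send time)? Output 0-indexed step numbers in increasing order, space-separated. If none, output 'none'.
Step 0: SEND seq=100 -> fresh
Step 1: DROP seq=200 -> fresh
Step 2: SEND seq=327 -> fresh
Step 3: SEND seq=200 -> retransmit
Step 4: SEND seq=364 -> fresh
Step 5: SEND seq=517 -> fresh
Step 6: SEND seq=681 -> fresh

Answer: 3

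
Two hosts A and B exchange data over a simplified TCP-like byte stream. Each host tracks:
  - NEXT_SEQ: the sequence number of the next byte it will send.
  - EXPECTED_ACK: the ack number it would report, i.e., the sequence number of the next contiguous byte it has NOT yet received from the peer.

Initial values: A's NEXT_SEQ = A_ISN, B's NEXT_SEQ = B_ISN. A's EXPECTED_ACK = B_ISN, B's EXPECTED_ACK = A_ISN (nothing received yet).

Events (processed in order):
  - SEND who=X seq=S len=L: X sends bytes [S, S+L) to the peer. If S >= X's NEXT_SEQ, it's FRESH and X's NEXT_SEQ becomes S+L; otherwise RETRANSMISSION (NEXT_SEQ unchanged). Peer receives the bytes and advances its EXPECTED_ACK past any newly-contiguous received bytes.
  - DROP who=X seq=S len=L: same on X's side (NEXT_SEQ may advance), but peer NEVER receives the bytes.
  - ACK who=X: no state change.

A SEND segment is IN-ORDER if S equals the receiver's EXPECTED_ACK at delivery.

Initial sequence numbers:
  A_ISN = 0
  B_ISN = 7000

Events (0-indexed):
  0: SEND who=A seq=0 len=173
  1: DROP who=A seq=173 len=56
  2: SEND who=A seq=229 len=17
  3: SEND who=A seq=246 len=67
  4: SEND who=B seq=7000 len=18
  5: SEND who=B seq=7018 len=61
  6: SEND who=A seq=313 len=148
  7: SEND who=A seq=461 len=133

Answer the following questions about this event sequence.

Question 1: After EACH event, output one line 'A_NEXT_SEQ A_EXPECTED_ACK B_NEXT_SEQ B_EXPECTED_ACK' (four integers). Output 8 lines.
173 7000 7000 173
229 7000 7000 173
246 7000 7000 173
313 7000 7000 173
313 7018 7018 173
313 7079 7079 173
461 7079 7079 173
594 7079 7079 173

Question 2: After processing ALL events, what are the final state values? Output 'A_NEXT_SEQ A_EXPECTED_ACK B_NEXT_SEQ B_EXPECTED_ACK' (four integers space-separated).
Answer: 594 7079 7079 173

Derivation:
After event 0: A_seq=173 A_ack=7000 B_seq=7000 B_ack=173
After event 1: A_seq=229 A_ack=7000 B_seq=7000 B_ack=173
After event 2: A_seq=246 A_ack=7000 B_seq=7000 B_ack=173
After event 3: A_seq=313 A_ack=7000 B_seq=7000 B_ack=173
After event 4: A_seq=313 A_ack=7018 B_seq=7018 B_ack=173
After event 5: A_seq=313 A_ack=7079 B_seq=7079 B_ack=173
After event 6: A_seq=461 A_ack=7079 B_seq=7079 B_ack=173
After event 7: A_seq=594 A_ack=7079 B_seq=7079 B_ack=173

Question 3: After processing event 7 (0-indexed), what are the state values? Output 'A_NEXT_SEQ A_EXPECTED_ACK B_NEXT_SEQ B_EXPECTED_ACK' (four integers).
After event 0: A_seq=173 A_ack=7000 B_seq=7000 B_ack=173
After event 1: A_seq=229 A_ack=7000 B_seq=7000 B_ack=173
After event 2: A_seq=246 A_ack=7000 B_seq=7000 B_ack=173
After event 3: A_seq=313 A_ack=7000 B_seq=7000 B_ack=173
After event 4: A_seq=313 A_ack=7018 B_seq=7018 B_ack=173
After event 5: A_seq=313 A_ack=7079 B_seq=7079 B_ack=173
After event 6: A_seq=461 A_ack=7079 B_seq=7079 B_ack=173
After event 7: A_seq=594 A_ack=7079 B_seq=7079 B_ack=173

594 7079 7079 173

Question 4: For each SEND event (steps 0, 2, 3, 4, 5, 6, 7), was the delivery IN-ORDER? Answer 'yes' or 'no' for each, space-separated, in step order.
Answer: yes no no yes yes no no

Derivation:
Step 0: SEND seq=0 -> in-order
Step 2: SEND seq=229 -> out-of-order
Step 3: SEND seq=246 -> out-of-order
Step 4: SEND seq=7000 -> in-order
Step 5: SEND seq=7018 -> in-order
Step 6: SEND seq=313 -> out-of-order
Step 7: SEND seq=461 -> out-of-order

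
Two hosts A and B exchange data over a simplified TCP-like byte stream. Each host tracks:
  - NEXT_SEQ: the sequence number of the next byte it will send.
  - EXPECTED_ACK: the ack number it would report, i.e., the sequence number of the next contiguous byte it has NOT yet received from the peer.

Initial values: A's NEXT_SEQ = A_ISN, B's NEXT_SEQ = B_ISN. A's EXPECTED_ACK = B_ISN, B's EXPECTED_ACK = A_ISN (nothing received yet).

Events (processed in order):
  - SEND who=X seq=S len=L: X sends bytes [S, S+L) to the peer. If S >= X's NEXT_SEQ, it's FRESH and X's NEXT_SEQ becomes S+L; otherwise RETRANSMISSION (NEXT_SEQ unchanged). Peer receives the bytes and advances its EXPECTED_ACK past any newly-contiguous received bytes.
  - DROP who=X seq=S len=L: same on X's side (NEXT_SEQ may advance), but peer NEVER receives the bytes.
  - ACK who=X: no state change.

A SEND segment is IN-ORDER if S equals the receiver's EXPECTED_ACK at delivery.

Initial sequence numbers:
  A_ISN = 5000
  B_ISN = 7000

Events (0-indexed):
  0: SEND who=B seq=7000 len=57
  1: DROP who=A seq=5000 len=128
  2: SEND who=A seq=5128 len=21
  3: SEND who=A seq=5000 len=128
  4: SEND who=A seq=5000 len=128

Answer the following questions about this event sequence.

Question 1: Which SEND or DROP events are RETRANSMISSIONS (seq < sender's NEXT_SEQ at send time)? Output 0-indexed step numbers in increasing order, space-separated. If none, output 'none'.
Answer: 3 4

Derivation:
Step 0: SEND seq=7000 -> fresh
Step 1: DROP seq=5000 -> fresh
Step 2: SEND seq=5128 -> fresh
Step 3: SEND seq=5000 -> retransmit
Step 4: SEND seq=5000 -> retransmit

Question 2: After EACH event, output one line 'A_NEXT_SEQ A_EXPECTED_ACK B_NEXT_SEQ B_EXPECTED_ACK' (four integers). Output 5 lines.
5000 7057 7057 5000
5128 7057 7057 5000
5149 7057 7057 5000
5149 7057 7057 5149
5149 7057 7057 5149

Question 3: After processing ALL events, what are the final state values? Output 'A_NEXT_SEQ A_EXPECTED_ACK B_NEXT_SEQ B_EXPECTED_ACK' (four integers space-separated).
After event 0: A_seq=5000 A_ack=7057 B_seq=7057 B_ack=5000
After event 1: A_seq=5128 A_ack=7057 B_seq=7057 B_ack=5000
After event 2: A_seq=5149 A_ack=7057 B_seq=7057 B_ack=5000
After event 3: A_seq=5149 A_ack=7057 B_seq=7057 B_ack=5149
After event 4: A_seq=5149 A_ack=7057 B_seq=7057 B_ack=5149

Answer: 5149 7057 7057 5149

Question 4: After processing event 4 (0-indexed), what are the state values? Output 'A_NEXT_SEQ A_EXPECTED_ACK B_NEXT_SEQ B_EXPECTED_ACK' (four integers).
After event 0: A_seq=5000 A_ack=7057 B_seq=7057 B_ack=5000
After event 1: A_seq=5128 A_ack=7057 B_seq=7057 B_ack=5000
After event 2: A_seq=5149 A_ack=7057 B_seq=7057 B_ack=5000
After event 3: A_seq=5149 A_ack=7057 B_seq=7057 B_ack=5149
After event 4: A_seq=5149 A_ack=7057 B_seq=7057 B_ack=5149

5149 7057 7057 5149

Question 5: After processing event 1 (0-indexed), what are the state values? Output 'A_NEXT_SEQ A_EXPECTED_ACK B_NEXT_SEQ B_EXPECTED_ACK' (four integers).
After event 0: A_seq=5000 A_ack=7057 B_seq=7057 B_ack=5000
After event 1: A_seq=5128 A_ack=7057 B_seq=7057 B_ack=5000

5128 7057 7057 5000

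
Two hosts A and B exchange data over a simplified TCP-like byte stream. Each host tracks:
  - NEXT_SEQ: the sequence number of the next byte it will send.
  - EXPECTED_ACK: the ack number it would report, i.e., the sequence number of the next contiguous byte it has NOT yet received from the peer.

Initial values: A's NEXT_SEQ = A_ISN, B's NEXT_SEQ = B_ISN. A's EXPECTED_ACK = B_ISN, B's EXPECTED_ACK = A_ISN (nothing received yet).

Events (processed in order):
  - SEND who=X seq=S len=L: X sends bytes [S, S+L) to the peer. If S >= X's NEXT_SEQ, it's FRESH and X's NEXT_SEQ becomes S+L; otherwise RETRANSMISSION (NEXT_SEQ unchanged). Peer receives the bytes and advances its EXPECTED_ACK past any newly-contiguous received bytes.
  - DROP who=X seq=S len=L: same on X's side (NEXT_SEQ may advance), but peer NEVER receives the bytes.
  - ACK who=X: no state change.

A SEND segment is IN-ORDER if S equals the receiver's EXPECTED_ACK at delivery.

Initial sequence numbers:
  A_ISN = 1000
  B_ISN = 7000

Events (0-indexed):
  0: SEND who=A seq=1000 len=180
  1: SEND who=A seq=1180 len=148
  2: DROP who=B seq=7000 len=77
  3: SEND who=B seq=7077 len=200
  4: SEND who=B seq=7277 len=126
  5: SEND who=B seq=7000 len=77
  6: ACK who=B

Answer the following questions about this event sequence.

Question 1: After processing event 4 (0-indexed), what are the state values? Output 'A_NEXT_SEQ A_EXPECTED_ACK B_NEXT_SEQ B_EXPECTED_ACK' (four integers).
After event 0: A_seq=1180 A_ack=7000 B_seq=7000 B_ack=1180
After event 1: A_seq=1328 A_ack=7000 B_seq=7000 B_ack=1328
After event 2: A_seq=1328 A_ack=7000 B_seq=7077 B_ack=1328
After event 3: A_seq=1328 A_ack=7000 B_seq=7277 B_ack=1328
After event 4: A_seq=1328 A_ack=7000 B_seq=7403 B_ack=1328

1328 7000 7403 1328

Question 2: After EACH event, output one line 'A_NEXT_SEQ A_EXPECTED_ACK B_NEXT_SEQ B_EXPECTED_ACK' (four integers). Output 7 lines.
1180 7000 7000 1180
1328 7000 7000 1328
1328 7000 7077 1328
1328 7000 7277 1328
1328 7000 7403 1328
1328 7403 7403 1328
1328 7403 7403 1328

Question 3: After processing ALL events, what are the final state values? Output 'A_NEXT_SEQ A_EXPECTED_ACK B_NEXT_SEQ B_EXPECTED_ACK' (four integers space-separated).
After event 0: A_seq=1180 A_ack=7000 B_seq=7000 B_ack=1180
After event 1: A_seq=1328 A_ack=7000 B_seq=7000 B_ack=1328
After event 2: A_seq=1328 A_ack=7000 B_seq=7077 B_ack=1328
After event 3: A_seq=1328 A_ack=7000 B_seq=7277 B_ack=1328
After event 4: A_seq=1328 A_ack=7000 B_seq=7403 B_ack=1328
After event 5: A_seq=1328 A_ack=7403 B_seq=7403 B_ack=1328
After event 6: A_seq=1328 A_ack=7403 B_seq=7403 B_ack=1328

Answer: 1328 7403 7403 1328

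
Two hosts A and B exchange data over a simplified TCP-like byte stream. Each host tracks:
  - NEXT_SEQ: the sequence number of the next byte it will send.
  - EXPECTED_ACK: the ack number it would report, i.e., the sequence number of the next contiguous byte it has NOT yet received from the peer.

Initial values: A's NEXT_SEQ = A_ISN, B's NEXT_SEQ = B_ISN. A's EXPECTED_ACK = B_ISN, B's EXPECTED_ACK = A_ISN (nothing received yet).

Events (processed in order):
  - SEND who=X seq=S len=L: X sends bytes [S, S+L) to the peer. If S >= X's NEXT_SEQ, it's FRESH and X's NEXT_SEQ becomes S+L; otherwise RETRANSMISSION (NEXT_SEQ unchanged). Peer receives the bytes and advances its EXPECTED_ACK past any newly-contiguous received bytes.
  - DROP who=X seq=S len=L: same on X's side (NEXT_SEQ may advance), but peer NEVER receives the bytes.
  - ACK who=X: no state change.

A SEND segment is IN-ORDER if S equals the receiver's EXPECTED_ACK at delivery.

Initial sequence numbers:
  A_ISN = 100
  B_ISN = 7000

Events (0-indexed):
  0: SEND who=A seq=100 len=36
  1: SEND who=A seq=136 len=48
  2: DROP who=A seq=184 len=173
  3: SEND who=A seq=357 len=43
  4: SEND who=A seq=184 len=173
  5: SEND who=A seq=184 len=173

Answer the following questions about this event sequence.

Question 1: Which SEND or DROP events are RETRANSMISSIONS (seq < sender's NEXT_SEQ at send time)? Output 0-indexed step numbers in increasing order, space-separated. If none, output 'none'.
Step 0: SEND seq=100 -> fresh
Step 1: SEND seq=136 -> fresh
Step 2: DROP seq=184 -> fresh
Step 3: SEND seq=357 -> fresh
Step 4: SEND seq=184 -> retransmit
Step 5: SEND seq=184 -> retransmit

Answer: 4 5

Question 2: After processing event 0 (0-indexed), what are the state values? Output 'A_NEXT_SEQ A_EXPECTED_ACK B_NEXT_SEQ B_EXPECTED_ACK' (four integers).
After event 0: A_seq=136 A_ack=7000 B_seq=7000 B_ack=136

136 7000 7000 136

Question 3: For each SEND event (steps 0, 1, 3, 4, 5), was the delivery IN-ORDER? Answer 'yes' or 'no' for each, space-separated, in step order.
Answer: yes yes no yes no

Derivation:
Step 0: SEND seq=100 -> in-order
Step 1: SEND seq=136 -> in-order
Step 3: SEND seq=357 -> out-of-order
Step 4: SEND seq=184 -> in-order
Step 5: SEND seq=184 -> out-of-order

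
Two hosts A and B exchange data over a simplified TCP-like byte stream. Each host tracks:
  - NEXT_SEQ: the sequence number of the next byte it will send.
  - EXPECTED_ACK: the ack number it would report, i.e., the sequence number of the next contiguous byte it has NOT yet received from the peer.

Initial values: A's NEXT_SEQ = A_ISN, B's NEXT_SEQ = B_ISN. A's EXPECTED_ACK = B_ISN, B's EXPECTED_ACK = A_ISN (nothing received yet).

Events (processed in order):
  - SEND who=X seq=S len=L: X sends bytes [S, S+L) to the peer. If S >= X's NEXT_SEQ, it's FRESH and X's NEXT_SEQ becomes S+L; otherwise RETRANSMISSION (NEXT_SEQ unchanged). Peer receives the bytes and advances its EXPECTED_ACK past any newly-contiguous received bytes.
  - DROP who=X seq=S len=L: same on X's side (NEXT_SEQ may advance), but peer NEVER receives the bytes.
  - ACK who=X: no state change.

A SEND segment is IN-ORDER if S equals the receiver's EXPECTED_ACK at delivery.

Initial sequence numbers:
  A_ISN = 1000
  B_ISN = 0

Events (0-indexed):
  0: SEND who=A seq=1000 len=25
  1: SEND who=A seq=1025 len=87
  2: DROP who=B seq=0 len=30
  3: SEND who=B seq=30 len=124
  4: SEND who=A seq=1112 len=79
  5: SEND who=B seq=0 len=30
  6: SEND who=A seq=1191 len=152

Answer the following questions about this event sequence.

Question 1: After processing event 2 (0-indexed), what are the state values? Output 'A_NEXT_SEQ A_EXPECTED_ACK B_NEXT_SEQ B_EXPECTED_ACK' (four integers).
After event 0: A_seq=1025 A_ack=0 B_seq=0 B_ack=1025
After event 1: A_seq=1112 A_ack=0 B_seq=0 B_ack=1112
After event 2: A_seq=1112 A_ack=0 B_seq=30 B_ack=1112

1112 0 30 1112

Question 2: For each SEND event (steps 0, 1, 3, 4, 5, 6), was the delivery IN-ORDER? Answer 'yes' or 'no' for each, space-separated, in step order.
Answer: yes yes no yes yes yes

Derivation:
Step 0: SEND seq=1000 -> in-order
Step 1: SEND seq=1025 -> in-order
Step 3: SEND seq=30 -> out-of-order
Step 4: SEND seq=1112 -> in-order
Step 5: SEND seq=0 -> in-order
Step 6: SEND seq=1191 -> in-order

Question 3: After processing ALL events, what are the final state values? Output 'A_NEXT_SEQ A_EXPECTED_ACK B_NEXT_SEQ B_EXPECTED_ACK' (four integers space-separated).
After event 0: A_seq=1025 A_ack=0 B_seq=0 B_ack=1025
After event 1: A_seq=1112 A_ack=0 B_seq=0 B_ack=1112
After event 2: A_seq=1112 A_ack=0 B_seq=30 B_ack=1112
After event 3: A_seq=1112 A_ack=0 B_seq=154 B_ack=1112
After event 4: A_seq=1191 A_ack=0 B_seq=154 B_ack=1191
After event 5: A_seq=1191 A_ack=154 B_seq=154 B_ack=1191
After event 6: A_seq=1343 A_ack=154 B_seq=154 B_ack=1343

Answer: 1343 154 154 1343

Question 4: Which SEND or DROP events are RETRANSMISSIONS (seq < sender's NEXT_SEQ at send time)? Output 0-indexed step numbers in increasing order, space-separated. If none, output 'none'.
Answer: 5

Derivation:
Step 0: SEND seq=1000 -> fresh
Step 1: SEND seq=1025 -> fresh
Step 2: DROP seq=0 -> fresh
Step 3: SEND seq=30 -> fresh
Step 4: SEND seq=1112 -> fresh
Step 5: SEND seq=0 -> retransmit
Step 6: SEND seq=1191 -> fresh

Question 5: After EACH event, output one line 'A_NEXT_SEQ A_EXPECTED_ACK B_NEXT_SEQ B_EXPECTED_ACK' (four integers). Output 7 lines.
1025 0 0 1025
1112 0 0 1112
1112 0 30 1112
1112 0 154 1112
1191 0 154 1191
1191 154 154 1191
1343 154 154 1343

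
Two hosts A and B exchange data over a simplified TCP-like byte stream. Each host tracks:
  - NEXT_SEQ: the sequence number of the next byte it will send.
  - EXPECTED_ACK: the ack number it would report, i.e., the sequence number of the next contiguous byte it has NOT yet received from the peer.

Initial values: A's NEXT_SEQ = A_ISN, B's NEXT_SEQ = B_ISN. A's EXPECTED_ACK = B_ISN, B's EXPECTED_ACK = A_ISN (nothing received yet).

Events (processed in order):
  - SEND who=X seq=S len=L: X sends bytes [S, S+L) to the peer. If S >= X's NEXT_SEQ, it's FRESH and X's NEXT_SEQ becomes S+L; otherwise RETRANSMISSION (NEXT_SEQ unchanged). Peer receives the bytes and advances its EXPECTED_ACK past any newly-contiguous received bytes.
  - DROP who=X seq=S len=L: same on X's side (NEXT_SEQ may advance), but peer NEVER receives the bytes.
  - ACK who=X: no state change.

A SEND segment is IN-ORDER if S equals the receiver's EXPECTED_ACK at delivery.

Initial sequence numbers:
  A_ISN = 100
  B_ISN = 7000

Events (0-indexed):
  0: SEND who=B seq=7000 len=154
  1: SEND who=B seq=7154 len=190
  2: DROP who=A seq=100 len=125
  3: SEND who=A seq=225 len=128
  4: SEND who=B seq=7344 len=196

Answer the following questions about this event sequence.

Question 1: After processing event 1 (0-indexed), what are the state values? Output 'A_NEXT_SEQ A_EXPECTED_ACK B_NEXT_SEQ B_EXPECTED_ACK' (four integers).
After event 0: A_seq=100 A_ack=7154 B_seq=7154 B_ack=100
After event 1: A_seq=100 A_ack=7344 B_seq=7344 B_ack=100

100 7344 7344 100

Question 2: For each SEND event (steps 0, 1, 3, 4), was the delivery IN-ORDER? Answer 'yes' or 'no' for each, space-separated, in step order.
Step 0: SEND seq=7000 -> in-order
Step 1: SEND seq=7154 -> in-order
Step 3: SEND seq=225 -> out-of-order
Step 4: SEND seq=7344 -> in-order

Answer: yes yes no yes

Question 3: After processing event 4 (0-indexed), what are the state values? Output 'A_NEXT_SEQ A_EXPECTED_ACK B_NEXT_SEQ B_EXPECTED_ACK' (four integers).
After event 0: A_seq=100 A_ack=7154 B_seq=7154 B_ack=100
After event 1: A_seq=100 A_ack=7344 B_seq=7344 B_ack=100
After event 2: A_seq=225 A_ack=7344 B_seq=7344 B_ack=100
After event 3: A_seq=353 A_ack=7344 B_seq=7344 B_ack=100
After event 4: A_seq=353 A_ack=7540 B_seq=7540 B_ack=100

353 7540 7540 100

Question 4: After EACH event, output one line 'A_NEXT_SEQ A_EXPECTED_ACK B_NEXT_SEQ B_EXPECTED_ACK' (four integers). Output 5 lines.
100 7154 7154 100
100 7344 7344 100
225 7344 7344 100
353 7344 7344 100
353 7540 7540 100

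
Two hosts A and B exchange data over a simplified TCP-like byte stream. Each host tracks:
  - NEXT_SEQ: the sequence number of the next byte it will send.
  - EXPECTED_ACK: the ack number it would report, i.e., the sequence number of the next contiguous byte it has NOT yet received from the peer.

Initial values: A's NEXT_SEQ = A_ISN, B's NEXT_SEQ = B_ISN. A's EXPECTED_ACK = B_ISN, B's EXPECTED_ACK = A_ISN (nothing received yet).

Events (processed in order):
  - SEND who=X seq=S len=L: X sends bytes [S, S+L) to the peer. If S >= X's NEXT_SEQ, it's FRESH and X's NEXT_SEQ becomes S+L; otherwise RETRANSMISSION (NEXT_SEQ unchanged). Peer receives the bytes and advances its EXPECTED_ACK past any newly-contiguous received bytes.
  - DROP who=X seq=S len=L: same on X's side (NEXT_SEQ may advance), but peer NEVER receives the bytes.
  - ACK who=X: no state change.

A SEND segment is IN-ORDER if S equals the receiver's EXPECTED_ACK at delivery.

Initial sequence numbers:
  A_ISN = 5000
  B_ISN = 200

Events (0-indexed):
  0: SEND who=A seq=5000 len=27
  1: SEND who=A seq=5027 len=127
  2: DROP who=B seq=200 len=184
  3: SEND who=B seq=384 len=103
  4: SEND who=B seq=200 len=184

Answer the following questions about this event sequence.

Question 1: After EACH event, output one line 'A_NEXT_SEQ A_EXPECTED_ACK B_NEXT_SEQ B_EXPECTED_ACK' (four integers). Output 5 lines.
5027 200 200 5027
5154 200 200 5154
5154 200 384 5154
5154 200 487 5154
5154 487 487 5154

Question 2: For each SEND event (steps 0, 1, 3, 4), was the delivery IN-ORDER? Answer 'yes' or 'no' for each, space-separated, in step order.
Answer: yes yes no yes

Derivation:
Step 0: SEND seq=5000 -> in-order
Step 1: SEND seq=5027 -> in-order
Step 3: SEND seq=384 -> out-of-order
Step 4: SEND seq=200 -> in-order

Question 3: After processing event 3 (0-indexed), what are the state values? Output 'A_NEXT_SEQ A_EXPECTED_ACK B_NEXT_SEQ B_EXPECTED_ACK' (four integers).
After event 0: A_seq=5027 A_ack=200 B_seq=200 B_ack=5027
After event 1: A_seq=5154 A_ack=200 B_seq=200 B_ack=5154
After event 2: A_seq=5154 A_ack=200 B_seq=384 B_ack=5154
After event 3: A_seq=5154 A_ack=200 B_seq=487 B_ack=5154

5154 200 487 5154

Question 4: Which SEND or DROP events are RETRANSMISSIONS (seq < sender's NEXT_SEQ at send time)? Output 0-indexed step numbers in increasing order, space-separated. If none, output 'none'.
Answer: 4

Derivation:
Step 0: SEND seq=5000 -> fresh
Step 1: SEND seq=5027 -> fresh
Step 2: DROP seq=200 -> fresh
Step 3: SEND seq=384 -> fresh
Step 4: SEND seq=200 -> retransmit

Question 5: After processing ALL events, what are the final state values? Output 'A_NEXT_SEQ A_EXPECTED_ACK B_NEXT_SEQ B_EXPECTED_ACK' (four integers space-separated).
After event 0: A_seq=5027 A_ack=200 B_seq=200 B_ack=5027
After event 1: A_seq=5154 A_ack=200 B_seq=200 B_ack=5154
After event 2: A_seq=5154 A_ack=200 B_seq=384 B_ack=5154
After event 3: A_seq=5154 A_ack=200 B_seq=487 B_ack=5154
After event 4: A_seq=5154 A_ack=487 B_seq=487 B_ack=5154

Answer: 5154 487 487 5154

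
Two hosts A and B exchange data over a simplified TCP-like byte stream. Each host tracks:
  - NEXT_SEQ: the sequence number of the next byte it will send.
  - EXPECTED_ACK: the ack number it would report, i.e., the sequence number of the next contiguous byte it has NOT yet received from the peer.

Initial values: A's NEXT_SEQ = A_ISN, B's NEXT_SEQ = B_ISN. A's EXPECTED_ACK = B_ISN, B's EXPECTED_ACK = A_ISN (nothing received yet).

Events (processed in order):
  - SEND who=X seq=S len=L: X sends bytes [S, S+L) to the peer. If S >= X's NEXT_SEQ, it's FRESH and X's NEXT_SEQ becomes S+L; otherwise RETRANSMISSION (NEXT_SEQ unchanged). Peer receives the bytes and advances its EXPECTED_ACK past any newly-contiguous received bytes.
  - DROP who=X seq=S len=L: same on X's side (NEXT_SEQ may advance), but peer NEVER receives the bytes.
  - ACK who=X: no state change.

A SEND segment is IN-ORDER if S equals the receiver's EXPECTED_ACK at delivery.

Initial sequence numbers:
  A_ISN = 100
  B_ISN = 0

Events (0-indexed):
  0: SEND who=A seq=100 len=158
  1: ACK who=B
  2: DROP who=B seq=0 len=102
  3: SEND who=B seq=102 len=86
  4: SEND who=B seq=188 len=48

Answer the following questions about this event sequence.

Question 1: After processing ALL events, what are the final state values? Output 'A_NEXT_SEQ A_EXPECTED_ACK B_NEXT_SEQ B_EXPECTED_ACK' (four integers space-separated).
After event 0: A_seq=258 A_ack=0 B_seq=0 B_ack=258
After event 1: A_seq=258 A_ack=0 B_seq=0 B_ack=258
After event 2: A_seq=258 A_ack=0 B_seq=102 B_ack=258
After event 3: A_seq=258 A_ack=0 B_seq=188 B_ack=258
After event 4: A_seq=258 A_ack=0 B_seq=236 B_ack=258

Answer: 258 0 236 258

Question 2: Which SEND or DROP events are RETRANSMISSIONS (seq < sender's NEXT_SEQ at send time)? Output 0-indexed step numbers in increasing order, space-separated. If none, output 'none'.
Answer: none

Derivation:
Step 0: SEND seq=100 -> fresh
Step 2: DROP seq=0 -> fresh
Step 3: SEND seq=102 -> fresh
Step 4: SEND seq=188 -> fresh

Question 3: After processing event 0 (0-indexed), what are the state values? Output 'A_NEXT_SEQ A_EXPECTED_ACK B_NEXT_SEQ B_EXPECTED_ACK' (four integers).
After event 0: A_seq=258 A_ack=0 B_seq=0 B_ack=258

258 0 0 258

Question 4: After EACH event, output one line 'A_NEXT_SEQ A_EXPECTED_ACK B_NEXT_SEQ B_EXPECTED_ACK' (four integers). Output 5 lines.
258 0 0 258
258 0 0 258
258 0 102 258
258 0 188 258
258 0 236 258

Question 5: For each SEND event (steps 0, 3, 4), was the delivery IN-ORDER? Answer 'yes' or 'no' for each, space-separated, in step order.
Step 0: SEND seq=100 -> in-order
Step 3: SEND seq=102 -> out-of-order
Step 4: SEND seq=188 -> out-of-order

Answer: yes no no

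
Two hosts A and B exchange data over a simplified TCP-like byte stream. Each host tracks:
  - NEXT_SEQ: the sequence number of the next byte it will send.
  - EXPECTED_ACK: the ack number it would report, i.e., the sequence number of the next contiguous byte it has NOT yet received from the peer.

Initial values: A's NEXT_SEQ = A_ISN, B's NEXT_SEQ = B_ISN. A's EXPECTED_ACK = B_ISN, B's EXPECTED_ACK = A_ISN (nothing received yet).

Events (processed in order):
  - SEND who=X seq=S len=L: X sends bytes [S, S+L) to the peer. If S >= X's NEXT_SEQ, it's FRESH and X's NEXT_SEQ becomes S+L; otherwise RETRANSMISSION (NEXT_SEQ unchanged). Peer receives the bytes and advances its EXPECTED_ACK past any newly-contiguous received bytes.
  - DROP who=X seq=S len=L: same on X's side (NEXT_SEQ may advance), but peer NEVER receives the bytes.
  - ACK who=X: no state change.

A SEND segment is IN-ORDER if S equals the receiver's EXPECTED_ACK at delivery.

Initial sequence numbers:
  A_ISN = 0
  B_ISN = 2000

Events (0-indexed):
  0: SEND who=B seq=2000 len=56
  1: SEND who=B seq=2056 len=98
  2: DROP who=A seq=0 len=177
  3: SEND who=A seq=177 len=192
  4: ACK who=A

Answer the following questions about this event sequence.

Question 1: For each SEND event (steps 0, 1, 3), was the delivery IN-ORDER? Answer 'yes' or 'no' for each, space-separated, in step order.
Step 0: SEND seq=2000 -> in-order
Step 1: SEND seq=2056 -> in-order
Step 3: SEND seq=177 -> out-of-order

Answer: yes yes no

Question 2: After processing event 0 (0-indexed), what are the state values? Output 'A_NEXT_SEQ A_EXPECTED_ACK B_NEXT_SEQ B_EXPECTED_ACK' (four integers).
After event 0: A_seq=0 A_ack=2056 B_seq=2056 B_ack=0

0 2056 2056 0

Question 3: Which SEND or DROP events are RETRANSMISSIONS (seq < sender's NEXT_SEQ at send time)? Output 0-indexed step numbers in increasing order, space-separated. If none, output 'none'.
Step 0: SEND seq=2000 -> fresh
Step 1: SEND seq=2056 -> fresh
Step 2: DROP seq=0 -> fresh
Step 3: SEND seq=177 -> fresh

Answer: none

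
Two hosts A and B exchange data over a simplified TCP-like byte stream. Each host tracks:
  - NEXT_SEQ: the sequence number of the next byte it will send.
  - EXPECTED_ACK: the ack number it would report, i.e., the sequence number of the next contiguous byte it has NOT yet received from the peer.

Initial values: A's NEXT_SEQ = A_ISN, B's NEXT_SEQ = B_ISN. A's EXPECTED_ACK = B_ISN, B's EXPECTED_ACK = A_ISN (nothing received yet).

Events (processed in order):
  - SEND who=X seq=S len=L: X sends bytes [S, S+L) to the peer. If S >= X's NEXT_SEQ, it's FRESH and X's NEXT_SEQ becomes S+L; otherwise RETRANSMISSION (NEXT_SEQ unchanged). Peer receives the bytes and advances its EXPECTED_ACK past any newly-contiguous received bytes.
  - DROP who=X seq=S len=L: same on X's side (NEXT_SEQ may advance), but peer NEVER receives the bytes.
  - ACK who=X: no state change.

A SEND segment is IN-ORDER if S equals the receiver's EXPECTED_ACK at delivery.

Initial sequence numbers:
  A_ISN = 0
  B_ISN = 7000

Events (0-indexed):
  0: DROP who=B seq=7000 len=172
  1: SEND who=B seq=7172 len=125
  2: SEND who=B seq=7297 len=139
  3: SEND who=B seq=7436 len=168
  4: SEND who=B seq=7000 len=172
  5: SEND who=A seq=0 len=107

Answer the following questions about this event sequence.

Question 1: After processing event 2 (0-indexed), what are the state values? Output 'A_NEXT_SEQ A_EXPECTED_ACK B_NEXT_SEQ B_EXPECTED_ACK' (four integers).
After event 0: A_seq=0 A_ack=7000 B_seq=7172 B_ack=0
After event 1: A_seq=0 A_ack=7000 B_seq=7297 B_ack=0
After event 2: A_seq=0 A_ack=7000 B_seq=7436 B_ack=0

0 7000 7436 0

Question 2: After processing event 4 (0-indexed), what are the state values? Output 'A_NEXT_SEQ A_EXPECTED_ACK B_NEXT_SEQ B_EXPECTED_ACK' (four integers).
After event 0: A_seq=0 A_ack=7000 B_seq=7172 B_ack=0
After event 1: A_seq=0 A_ack=7000 B_seq=7297 B_ack=0
After event 2: A_seq=0 A_ack=7000 B_seq=7436 B_ack=0
After event 3: A_seq=0 A_ack=7000 B_seq=7604 B_ack=0
After event 4: A_seq=0 A_ack=7604 B_seq=7604 B_ack=0

0 7604 7604 0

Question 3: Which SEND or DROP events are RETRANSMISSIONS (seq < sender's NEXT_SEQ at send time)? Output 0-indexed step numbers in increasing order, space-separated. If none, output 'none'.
Step 0: DROP seq=7000 -> fresh
Step 1: SEND seq=7172 -> fresh
Step 2: SEND seq=7297 -> fresh
Step 3: SEND seq=7436 -> fresh
Step 4: SEND seq=7000 -> retransmit
Step 5: SEND seq=0 -> fresh

Answer: 4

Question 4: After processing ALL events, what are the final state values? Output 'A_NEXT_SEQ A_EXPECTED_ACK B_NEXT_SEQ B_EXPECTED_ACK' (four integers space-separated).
Answer: 107 7604 7604 107

Derivation:
After event 0: A_seq=0 A_ack=7000 B_seq=7172 B_ack=0
After event 1: A_seq=0 A_ack=7000 B_seq=7297 B_ack=0
After event 2: A_seq=0 A_ack=7000 B_seq=7436 B_ack=0
After event 3: A_seq=0 A_ack=7000 B_seq=7604 B_ack=0
After event 4: A_seq=0 A_ack=7604 B_seq=7604 B_ack=0
After event 5: A_seq=107 A_ack=7604 B_seq=7604 B_ack=107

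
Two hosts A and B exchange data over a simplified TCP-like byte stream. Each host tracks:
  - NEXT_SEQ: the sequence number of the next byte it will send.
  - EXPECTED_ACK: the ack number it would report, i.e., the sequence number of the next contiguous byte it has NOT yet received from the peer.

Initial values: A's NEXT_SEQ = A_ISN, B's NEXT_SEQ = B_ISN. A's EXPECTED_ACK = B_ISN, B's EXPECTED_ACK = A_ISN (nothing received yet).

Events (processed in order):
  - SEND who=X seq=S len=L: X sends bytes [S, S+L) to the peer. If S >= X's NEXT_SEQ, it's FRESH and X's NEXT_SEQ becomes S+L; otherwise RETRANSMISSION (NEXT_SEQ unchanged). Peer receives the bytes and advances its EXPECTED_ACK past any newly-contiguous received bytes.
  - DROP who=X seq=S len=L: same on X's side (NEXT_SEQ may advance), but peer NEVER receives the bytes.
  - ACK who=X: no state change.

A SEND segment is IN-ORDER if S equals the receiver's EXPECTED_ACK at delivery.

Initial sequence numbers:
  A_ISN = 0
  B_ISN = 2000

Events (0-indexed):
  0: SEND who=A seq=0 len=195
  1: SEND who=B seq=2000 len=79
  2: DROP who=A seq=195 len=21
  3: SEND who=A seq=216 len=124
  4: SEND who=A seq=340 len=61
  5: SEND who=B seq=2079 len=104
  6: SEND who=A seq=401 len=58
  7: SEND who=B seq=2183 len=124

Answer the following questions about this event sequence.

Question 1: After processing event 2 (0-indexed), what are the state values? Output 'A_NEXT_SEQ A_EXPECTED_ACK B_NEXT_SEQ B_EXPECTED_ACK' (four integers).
After event 0: A_seq=195 A_ack=2000 B_seq=2000 B_ack=195
After event 1: A_seq=195 A_ack=2079 B_seq=2079 B_ack=195
After event 2: A_seq=216 A_ack=2079 B_seq=2079 B_ack=195

216 2079 2079 195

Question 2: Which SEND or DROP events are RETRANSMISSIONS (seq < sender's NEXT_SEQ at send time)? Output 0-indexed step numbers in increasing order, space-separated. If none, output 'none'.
Answer: none

Derivation:
Step 0: SEND seq=0 -> fresh
Step 1: SEND seq=2000 -> fresh
Step 2: DROP seq=195 -> fresh
Step 3: SEND seq=216 -> fresh
Step 4: SEND seq=340 -> fresh
Step 5: SEND seq=2079 -> fresh
Step 6: SEND seq=401 -> fresh
Step 7: SEND seq=2183 -> fresh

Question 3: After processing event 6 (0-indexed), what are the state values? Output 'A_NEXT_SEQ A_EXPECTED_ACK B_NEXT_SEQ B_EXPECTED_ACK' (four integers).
After event 0: A_seq=195 A_ack=2000 B_seq=2000 B_ack=195
After event 1: A_seq=195 A_ack=2079 B_seq=2079 B_ack=195
After event 2: A_seq=216 A_ack=2079 B_seq=2079 B_ack=195
After event 3: A_seq=340 A_ack=2079 B_seq=2079 B_ack=195
After event 4: A_seq=401 A_ack=2079 B_seq=2079 B_ack=195
After event 5: A_seq=401 A_ack=2183 B_seq=2183 B_ack=195
After event 6: A_seq=459 A_ack=2183 B_seq=2183 B_ack=195

459 2183 2183 195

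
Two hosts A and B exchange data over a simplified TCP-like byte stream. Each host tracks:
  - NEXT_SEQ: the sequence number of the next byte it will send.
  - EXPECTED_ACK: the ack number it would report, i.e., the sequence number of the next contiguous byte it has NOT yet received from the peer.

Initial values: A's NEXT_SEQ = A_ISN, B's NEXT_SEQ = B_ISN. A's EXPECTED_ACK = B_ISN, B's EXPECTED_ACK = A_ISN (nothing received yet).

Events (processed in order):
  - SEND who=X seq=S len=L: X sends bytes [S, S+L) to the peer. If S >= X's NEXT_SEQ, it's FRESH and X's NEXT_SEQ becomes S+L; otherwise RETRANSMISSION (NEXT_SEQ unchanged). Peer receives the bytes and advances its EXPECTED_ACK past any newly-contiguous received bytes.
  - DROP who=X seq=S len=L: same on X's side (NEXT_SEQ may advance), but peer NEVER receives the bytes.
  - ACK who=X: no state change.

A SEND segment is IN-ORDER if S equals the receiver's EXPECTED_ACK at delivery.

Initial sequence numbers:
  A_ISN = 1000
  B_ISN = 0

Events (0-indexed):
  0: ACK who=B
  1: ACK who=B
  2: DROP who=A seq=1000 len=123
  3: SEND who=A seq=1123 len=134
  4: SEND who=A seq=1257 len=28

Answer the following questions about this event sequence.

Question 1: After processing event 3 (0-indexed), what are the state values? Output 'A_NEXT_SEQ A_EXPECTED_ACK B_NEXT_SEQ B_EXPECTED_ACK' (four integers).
After event 0: A_seq=1000 A_ack=0 B_seq=0 B_ack=1000
After event 1: A_seq=1000 A_ack=0 B_seq=0 B_ack=1000
After event 2: A_seq=1123 A_ack=0 B_seq=0 B_ack=1000
After event 3: A_seq=1257 A_ack=0 B_seq=0 B_ack=1000

1257 0 0 1000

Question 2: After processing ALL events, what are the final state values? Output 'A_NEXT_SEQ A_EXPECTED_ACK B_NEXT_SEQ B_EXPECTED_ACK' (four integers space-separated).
After event 0: A_seq=1000 A_ack=0 B_seq=0 B_ack=1000
After event 1: A_seq=1000 A_ack=0 B_seq=0 B_ack=1000
After event 2: A_seq=1123 A_ack=0 B_seq=0 B_ack=1000
After event 3: A_seq=1257 A_ack=0 B_seq=0 B_ack=1000
After event 4: A_seq=1285 A_ack=0 B_seq=0 B_ack=1000

Answer: 1285 0 0 1000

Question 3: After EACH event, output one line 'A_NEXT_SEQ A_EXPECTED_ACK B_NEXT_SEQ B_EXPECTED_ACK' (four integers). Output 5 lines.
1000 0 0 1000
1000 0 0 1000
1123 0 0 1000
1257 0 0 1000
1285 0 0 1000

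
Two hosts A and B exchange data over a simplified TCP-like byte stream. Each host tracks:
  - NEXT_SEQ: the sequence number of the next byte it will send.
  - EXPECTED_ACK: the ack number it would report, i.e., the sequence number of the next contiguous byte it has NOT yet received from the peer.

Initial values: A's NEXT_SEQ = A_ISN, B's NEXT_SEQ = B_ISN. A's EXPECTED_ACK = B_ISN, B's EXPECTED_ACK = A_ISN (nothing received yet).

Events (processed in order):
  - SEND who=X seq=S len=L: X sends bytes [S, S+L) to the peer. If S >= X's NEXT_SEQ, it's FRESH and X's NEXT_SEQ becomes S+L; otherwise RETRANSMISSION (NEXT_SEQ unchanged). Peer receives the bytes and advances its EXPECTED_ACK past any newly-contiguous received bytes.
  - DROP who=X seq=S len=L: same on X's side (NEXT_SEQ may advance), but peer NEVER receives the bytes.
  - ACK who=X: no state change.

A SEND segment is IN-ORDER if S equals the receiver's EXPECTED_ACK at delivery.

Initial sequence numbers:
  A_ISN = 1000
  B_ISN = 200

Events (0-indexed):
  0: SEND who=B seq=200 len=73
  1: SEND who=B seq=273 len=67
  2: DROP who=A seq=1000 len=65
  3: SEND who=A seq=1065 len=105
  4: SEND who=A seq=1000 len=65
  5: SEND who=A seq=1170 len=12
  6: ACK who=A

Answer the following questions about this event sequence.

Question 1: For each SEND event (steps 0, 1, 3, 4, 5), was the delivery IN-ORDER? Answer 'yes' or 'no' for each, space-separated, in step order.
Answer: yes yes no yes yes

Derivation:
Step 0: SEND seq=200 -> in-order
Step 1: SEND seq=273 -> in-order
Step 3: SEND seq=1065 -> out-of-order
Step 4: SEND seq=1000 -> in-order
Step 5: SEND seq=1170 -> in-order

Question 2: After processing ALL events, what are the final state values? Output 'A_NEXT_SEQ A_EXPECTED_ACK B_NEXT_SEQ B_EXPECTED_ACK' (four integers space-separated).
After event 0: A_seq=1000 A_ack=273 B_seq=273 B_ack=1000
After event 1: A_seq=1000 A_ack=340 B_seq=340 B_ack=1000
After event 2: A_seq=1065 A_ack=340 B_seq=340 B_ack=1000
After event 3: A_seq=1170 A_ack=340 B_seq=340 B_ack=1000
After event 4: A_seq=1170 A_ack=340 B_seq=340 B_ack=1170
After event 5: A_seq=1182 A_ack=340 B_seq=340 B_ack=1182
After event 6: A_seq=1182 A_ack=340 B_seq=340 B_ack=1182

Answer: 1182 340 340 1182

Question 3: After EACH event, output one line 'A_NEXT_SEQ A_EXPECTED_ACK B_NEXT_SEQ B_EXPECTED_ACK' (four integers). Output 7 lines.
1000 273 273 1000
1000 340 340 1000
1065 340 340 1000
1170 340 340 1000
1170 340 340 1170
1182 340 340 1182
1182 340 340 1182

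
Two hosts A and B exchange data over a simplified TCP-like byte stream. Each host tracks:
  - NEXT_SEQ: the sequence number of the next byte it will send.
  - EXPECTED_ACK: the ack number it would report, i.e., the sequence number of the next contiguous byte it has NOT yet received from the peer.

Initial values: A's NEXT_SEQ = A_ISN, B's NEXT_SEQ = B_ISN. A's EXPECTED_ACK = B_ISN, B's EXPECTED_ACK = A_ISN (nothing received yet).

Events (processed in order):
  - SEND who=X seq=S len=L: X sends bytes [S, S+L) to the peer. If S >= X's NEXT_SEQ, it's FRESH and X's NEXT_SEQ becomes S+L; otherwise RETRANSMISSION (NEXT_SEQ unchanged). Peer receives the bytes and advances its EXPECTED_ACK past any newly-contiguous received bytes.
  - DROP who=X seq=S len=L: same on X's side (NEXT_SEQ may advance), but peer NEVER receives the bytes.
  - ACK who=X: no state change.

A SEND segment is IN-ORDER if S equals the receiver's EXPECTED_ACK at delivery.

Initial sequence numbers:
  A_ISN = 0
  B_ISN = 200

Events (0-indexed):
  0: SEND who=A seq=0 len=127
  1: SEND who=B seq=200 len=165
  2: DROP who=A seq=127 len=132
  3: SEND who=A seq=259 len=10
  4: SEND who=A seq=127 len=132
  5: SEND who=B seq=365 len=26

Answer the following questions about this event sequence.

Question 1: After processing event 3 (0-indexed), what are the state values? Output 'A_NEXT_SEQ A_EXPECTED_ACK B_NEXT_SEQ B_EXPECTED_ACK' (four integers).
After event 0: A_seq=127 A_ack=200 B_seq=200 B_ack=127
After event 1: A_seq=127 A_ack=365 B_seq=365 B_ack=127
After event 2: A_seq=259 A_ack=365 B_seq=365 B_ack=127
After event 3: A_seq=269 A_ack=365 B_seq=365 B_ack=127

269 365 365 127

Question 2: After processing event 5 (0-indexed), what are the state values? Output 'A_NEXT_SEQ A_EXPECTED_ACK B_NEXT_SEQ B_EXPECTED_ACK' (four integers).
After event 0: A_seq=127 A_ack=200 B_seq=200 B_ack=127
After event 1: A_seq=127 A_ack=365 B_seq=365 B_ack=127
After event 2: A_seq=259 A_ack=365 B_seq=365 B_ack=127
After event 3: A_seq=269 A_ack=365 B_seq=365 B_ack=127
After event 4: A_seq=269 A_ack=365 B_seq=365 B_ack=269
After event 5: A_seq=269 A_ack=391 B_seq=391 B_ack=269

269 391 391 269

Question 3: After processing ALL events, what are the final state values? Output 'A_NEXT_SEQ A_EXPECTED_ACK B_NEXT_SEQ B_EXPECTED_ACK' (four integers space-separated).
After event 0: A_seq=127 A_ack=200 B_seq=200 B_ack=127
After event 1: A_seq=127 A_ack=365 B_seq=365 B_ack=127
After event 2: A_seq=259 A_ack=365 B_seq=365 B_ack=127
After event 3: A_seq=269 A_ack=365 B_seq=365 B_ack=127
After event 4: A_seq=269 A_ack=365 B_seq=365 B_ack=269
After event 5: A_seq=269 A_ack=391 B_seq=391 B_ack=269

Answer: 269 391 391 269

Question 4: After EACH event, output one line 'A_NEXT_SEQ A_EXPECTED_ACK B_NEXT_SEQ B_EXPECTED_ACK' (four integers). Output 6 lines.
127 200 200 127
127 365 365 127
259 365 365 127
269 365 365 127
269 365 365 269
269 391 391 269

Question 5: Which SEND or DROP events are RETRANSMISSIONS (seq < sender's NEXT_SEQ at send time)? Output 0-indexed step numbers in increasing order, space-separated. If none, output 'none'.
Step 0: SEND seq=0 -> fresh
Step 1: SEND seq=200 -> fresh
Step 2: DROP seq=127 -> fresh
Step 3: SEND seq=259 -> fresh
Step 4: SEND seq=127 -> retransmit
Step 5: SEND seq=365 -> fresh

Answer: 4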